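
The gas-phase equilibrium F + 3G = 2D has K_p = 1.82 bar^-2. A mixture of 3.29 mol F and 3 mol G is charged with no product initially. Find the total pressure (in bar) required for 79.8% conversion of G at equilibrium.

P = 7.46 bar

Let X = conversion of G (basis 3 mol G); extent of reaction ξ = X.
Species balance: n_F = 3.29 − X; n_G = 3 − 3X; n_D = 2X.
n_T = Σnᵢ = 6.29 − 2X.
K_p = p_D^2 / (p_F p_G^3) with p_i = (n_i/n_T)·P.
At X = 0.798: the mole-fraction product g(X) = Π y_i^ν_i = 101.2. Since K_p = g(X)·P^{-2}, P = (g/K_p)^(1/2) = (101.2/1.82)^(1/2) = 7.46 bar.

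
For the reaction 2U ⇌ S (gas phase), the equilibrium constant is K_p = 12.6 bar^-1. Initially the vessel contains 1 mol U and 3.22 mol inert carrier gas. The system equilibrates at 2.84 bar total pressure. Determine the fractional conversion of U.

X = 0.794

Let X = conversion of U (basis 1 mol U); extent of reaction ξ = 0.5X.
At extent ξ: n_U = 1 − X; n_S = 0.5X; n_I = 3.22 (inert).
Total moles n_T = 4.22 − 0.5X.
Mole fractions y_i = n_i/n_T; K_p = p_S / (p_U^2) with p_i = y_i·P.
This yields a degree-2 equation in X; solving on (0,1), X = 0.794.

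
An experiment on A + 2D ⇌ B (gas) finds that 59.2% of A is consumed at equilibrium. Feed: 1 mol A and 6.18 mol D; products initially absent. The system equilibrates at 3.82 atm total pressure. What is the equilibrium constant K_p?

K_p = 0.143 atm^-2

Basis: 1 mol A initially; let X = conversion of A. Extent ξ = X.
Moles: n_A = 1 − X; n_D = 6.18 − 2X; n_B = X.
Summing: n_T = 7.18 − 2X.
At X = 0.592: n_A = 0.408, n_D = 5, n_B = 0.592, n_T = 6.
p_i = (n_i/n_T)·P. K_p = p_B / (p_A p_D^2) = 0.143 atm^-2.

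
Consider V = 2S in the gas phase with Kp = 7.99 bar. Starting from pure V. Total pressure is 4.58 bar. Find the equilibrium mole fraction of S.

Take 1 mol V as basis and let X be its fractional conversion, so ξ = X.
Species balance: n_V = 1 − X; n_S = 2X.
Summing: n_T = 1 + X.
Mole fractions y_i = n_i/n_T; Kp = p_S^2 / (p_V) with p_i = y_i·P.
Substituting and setting equal to 7.99 bar gives a polynomial in X; the root in (0,1) is X = 0.551.
Then n_S = 1.1, n_T = 1.55, so y_S = 0.711.

y_S = 0.711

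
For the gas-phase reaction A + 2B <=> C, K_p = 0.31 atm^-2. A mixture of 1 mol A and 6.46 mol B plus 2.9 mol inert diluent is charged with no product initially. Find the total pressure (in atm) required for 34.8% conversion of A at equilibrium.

Basis: 1 mol A initially; let X = conversion of A. Extent ξ = X.
Species balance: n_A = 1 − X; n_B = 6.46 − 2X; n_C = X; n_I = 2.9 (inert).
Total moles n_T = 10.4 − 2X.
K_p = p_C / (p_A p_B^2) with p_i = (n_i/n_T)·P.
At X = 0.348: the mole-fraction product g(X) = Π y_i^ν_i = 1.5. Since K_p = g(X)·P^{-2}, P = (g/K_p)^(1/2) = (1.5/0.31)^(1/2) = 2.2 atm.

P = 2.2 atm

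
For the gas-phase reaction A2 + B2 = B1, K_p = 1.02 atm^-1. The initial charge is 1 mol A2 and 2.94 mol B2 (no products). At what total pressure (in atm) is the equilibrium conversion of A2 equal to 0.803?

Let X = conversion of A2 (basis 1 mol A2); extent of reaction ξ = X.
Species balance: n_A2 = 1 − X; n_B2 = 2.94 − X; n_B1 = X.
Summing: n_T = 3.94 − X.
K_p = p_B1 / (p_A2 p_B2) with p_i = (n_i/n_T)·P.
At X = 0.803: the mole-fraction product g(X) = Π y_i^ν_i = 5.984. Since K_p = g(X)·P^{-1}, P = (g/K_p)^(1/1) = (5.984/1.02)^(1/1) = 5.87 atm.

P = 5.87 atm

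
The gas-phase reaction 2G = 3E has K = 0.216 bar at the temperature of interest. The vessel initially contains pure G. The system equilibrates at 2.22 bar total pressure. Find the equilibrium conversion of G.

Let X = conversion of G (basis 1 mol G); extent of reaction ξ = 0.5X.
Species balance: n_G = 1 − X; n_E = 1.5X.
n_T = Σnᵢ = 1 + 0.5X.
With p_i = (n_i/n_T)P, K = p_E^3 / (p_G^2).
Substituting and setting equal to 0.216 bar gives a polynomial in X; the root in (0,1) is X = 0.261.

X = 0.261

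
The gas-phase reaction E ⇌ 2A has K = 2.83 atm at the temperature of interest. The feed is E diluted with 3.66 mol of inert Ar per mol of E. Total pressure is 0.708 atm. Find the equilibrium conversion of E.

X = 0.865

Take 1 mol E as basis and let X be its fractional conversion, so ξ = X.
At extent ξ: n_E = 1 − X; n_A = 2X; n_I = 3.66 (inert).
n_T = Σnᵢ = 4.66 + X.
y_i = n_i/n_T, p_i = y_i·P. K = p_A^2 / (p_E).
Substituting and setting equal to 2.83 atm gives a polynomial in X; the root in (0,1) is X = 0.865.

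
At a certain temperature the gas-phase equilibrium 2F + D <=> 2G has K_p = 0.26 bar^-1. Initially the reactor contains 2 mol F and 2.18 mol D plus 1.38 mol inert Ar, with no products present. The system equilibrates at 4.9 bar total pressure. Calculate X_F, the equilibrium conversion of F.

X = 0.399

Basis: 2 mol F initially; let X = conversion of F. Extent ξ = X.
Species balance: n_F = 2 − 2X; n_D = 2.18 − X; n_G = 2X; n_I = 1.38 (inert).
Total moles n_T = 5.56 − X.
With p_i = (n_i/n_T)P, K_p = p_G^2 / (p_F^2 p_D).
Substituting and setting equal to 0.26 bar^-1 gives a polynomial in X; the root in (0,1) is X = 0.399.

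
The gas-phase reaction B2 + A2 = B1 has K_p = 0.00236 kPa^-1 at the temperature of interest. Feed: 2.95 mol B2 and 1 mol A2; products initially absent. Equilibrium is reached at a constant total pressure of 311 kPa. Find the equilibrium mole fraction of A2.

Take 1 mol A2 as basis and let X be its fractional conversion, so ξ = X.
Mole table: n_B2 = 2.95 − X; n_A2 = 1 − X; n_B1 = X.
Summing: n_T = 3.95 − X.
y_i = n_i/n_T, p_i = y_i·P. K_p = p_B1 / (p_B2 p_A2).
Equating to 0.00236 kPa^-1 and solving on 0 < X < 1: X = 0.347.
Then n_A2 = 0.653, n_T = 3.6, so y_A2 = 0.181.

y_A2 = 0.181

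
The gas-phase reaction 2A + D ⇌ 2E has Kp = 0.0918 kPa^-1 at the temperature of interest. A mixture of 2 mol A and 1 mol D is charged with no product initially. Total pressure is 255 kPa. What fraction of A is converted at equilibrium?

X = 0.651

Let X = conversion of A (basis 2 mol A); extent of reaction ξ = X.
At extent ξ: n_A = 2 − 2X; n_D = 1 − X; n_E = 2X.
n_T = Σnᵢ = 3 − X.
With p_i = (n_i/n_T)P, Kp = p_E^2 / (p_A^2 p_D).
Substituting and setting equal to 0.0918 kPa^-1 gives a polynomial in X; the root in (0,1) is X = 0.651.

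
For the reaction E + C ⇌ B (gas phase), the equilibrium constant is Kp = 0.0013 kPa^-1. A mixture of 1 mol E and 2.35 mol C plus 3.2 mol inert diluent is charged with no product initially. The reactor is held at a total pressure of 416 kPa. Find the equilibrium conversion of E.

Take 1 mol E as basis and let X be its fractional conversion, so ξ = X.
Moles: n_E = 1 − X; n_C = 2.35 − X; n_B = X; n_I = 3.2 (inert).
Summing: n_T = 6.55 − X.
With p_i = (n_i/n_T)P, Kp = p_B / (p_E p_C).
Equating to 0.0013 kPa^-1 and solving on 0 < X < 1: X = 0.157.

X = 0.157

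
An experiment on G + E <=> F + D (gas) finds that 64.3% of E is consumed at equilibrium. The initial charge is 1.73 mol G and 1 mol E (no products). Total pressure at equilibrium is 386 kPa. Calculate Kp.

Basis: 1 mol E initially; let X = conversion of E. Extent ξ = X.
Species balance: n_G = 1.73 − X; n_E = 1 − X; n_F = X; n_D = X.
Total moles n_T = 2.73 (Δν = 0, constant).
At X = 0.643: n_G = 1.09, n_E = 0.357, n_F = 0.643, n_D = 0.643, n_T = 2.73.
p_i = (n_i/n_T)·P. Kp = p_F p_D / (p_G p_E) = 1.07.

Kp = 1.07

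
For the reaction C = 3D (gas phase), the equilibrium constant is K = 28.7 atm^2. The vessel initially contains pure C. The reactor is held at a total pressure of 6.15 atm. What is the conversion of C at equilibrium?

Take 1 mol C as basis and let X be its fractional conversion, so ξ = X.
At extent ξ: n_C = 1 − X; n_D = 3X.
Summing: n_T = 1 + 2X.
Mole fractions y_i = n_i/n_T; K = p_D^3 / (p_C) with p_i = y_i·P.
Equating to 28.7 atm^2 and solving on 0 < X < 1: X = 0.378.

X = 0.378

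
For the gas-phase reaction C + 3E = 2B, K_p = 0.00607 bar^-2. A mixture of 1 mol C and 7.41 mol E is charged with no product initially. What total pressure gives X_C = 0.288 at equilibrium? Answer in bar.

Take 1 mol C as basis and let X be its fractional conversion, so ξ = X.
Mole table: n_C = 1 − X; n_E = 7.41 − 3X; n_B = 2X.
Summing: n_T = 8.41 − 2X.
K_p = p_B^2 / (p_C p_E^3) with p_i = (n_i/n_T)·P.
At X = 0.288: the mole-fraction product g(X) = Π y_i^ν_i = 0.102. Since K_p = g(X)·P^{-2}, P = (g/K_p)^(1/2) = (0.102/0.00607)^(1/2) = 4.1 bar.

P = 4.1 bar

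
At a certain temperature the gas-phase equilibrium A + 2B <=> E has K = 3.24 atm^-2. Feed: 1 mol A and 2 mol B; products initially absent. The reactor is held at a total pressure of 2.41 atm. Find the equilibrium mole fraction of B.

y_B = 0.364

Basis: 1 mol A initially; let X = conversion of A. Extent ξ = X.
At extent ξ: n_A = 1 − X; n_B = 2 − 2X; n_E = X.
Total moles n_T = 3 − 2X.
y_i = n_i/n_T, p_i = y_i·P. K = p_E / (p_A p_B^2).
Setting this equal to 3.24 atm^-2 and taking the physical root (0 < X < 1) gives X = 0.714.
Then n_B = 0.572, n_T = 1.57, so y_B = 0.364.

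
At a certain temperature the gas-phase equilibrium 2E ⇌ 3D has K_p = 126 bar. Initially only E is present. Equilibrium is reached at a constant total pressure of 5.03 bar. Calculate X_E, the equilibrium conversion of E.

Take 1 mol E as basis and let X be its fractional conversion, so ξ = 0.5X.
Moles: n_E = 1 − X; n_D = 1.5X.
n_T = Σnᵢ = 1 + 0.5X.
With p_i = (n_i/n_T)P, K_p = p_D^3 / (p_E^2).
Equating to 126 bar and solving on 0 < X < 1: X = 0.784.

X = 0.784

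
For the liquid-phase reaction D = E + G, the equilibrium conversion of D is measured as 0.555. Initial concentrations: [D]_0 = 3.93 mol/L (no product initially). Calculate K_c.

Let X = conversion of D.
Concentrations: [D] = 3.93 − 3.93X; [E] = 3.93X; [G] = 3.93X.
At X = 0.555: [D] = 1.75, [E] = 2.18, [G] = 2.18.
K_c = [E] [G] / ([D]) = 2.72 mol/L.

K_c = 2.72 mol/L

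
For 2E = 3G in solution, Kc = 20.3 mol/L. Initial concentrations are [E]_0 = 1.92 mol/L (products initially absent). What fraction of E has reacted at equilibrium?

X = 0.682

Let X = conversion of E; extent ξ = 1.92X/2 mol/L.
Concentrations: [E] = 1.92 − 1.92X; [G] = 2.88X.
Kc = [G]^3 / ([E]^2).
Solving Kc = 20.3 for X ∈ (0,1): X = 0.682.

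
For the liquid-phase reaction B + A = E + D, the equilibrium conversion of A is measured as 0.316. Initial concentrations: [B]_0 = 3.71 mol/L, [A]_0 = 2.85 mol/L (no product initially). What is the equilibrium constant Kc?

Let X = conversion of A.
Concentrations: [B] = 3.71 − 2.85X; [A] = 2.85 − 2.85X; [E] = 2.85X; [D] = 2.85X.
At X = 0.316: [B] = 2.81, [A] = 1.95, [E] = 0.901, [D] = 0.901.
Kc = [E] [D] / ([B] [A]) = 0.148.

Kc = 0.148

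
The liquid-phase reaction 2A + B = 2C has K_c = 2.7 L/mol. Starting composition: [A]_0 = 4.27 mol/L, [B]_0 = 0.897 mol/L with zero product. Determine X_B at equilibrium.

X = 0.865

Let X = conversion of B; extent ξ = 0.897·X mol/L.
Concentrations: [A] = 4.27 − 1.79X; [B] = 0.897 − 0.897X; [C] = 1.79X.
K_c = [C]^2 / ([A]^2 [B]).
Setting equal to 2.7 and solving for X on (0,1) gives X = 0.865.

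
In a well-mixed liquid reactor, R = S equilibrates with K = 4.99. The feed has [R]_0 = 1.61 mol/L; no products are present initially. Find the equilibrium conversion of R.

Let X = conversion of R; extent ξ = 1.61·X mol/L.
Concentrations: [R] = 1.61 − 1.61X; [S] = 1.61X.
K = [S] / ([R]).
Equating to 4.99: the physical root is X = 0.833.

X = 0.833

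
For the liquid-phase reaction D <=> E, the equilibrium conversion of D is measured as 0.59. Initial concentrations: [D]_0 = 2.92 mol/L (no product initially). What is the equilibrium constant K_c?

Let X = conversion of D.
Concentrations: [D] = 2.92 − 2.92X; [E] = 2.92X.
At X = 0.59: [D] = 1.2, [E] = 1.72.
K_c = [E] / ([D]) = 1.44.

K_c = 1.44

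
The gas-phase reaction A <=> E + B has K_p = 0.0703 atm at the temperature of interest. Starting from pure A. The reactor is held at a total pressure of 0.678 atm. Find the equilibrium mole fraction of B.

Take 1 mol A as basis and let X be its fractional conversion, so ξ = X.
At extent ξ: n_A = 1 − X; n_E = X; n_B = X.
Total moles n_T = 1 + X.
y_i = n_i/n_T, p_i = y_i·P. K_p = p_E p_B / (p_A).
Substituting and setting equal to 0.0703 atm gives a polynomial in X; the root in (0,1) is X = 0.307.
Then n_B = 0.307, n_T = 1.31, so y_B = 0.235.

y_B = 0.235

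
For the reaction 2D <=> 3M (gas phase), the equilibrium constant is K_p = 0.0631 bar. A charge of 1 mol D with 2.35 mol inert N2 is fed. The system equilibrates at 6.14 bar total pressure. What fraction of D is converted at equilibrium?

Let X = conversion of D (basis 1 mol D); extent of reaction ξ = 0.5X.
Species balance: n_D = 1 − X; n_M = 1.5X; n_I = 2.35 (inert).
Total moles n_T = 3.35 + 0.5X.
With p_i = (n_i/n_T)P, K_p = p_M^3 / (p_D^2).
Equating to 0.0631 bar and solving on 0 < X < 1: X = 0.190.

X = 0.190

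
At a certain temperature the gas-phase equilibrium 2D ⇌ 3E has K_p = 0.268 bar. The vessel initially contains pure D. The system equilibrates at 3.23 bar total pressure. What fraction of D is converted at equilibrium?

Let X = conversion of D (basis 1 mol D); extent of reaction ξ = 0.5X.
Mole table: n_D = 1 − X; n_E = 1.5X.
n_T = Σnᵢ = 1 + 0.5X.
With p_i = (n_i/n_T)P, K_p = p_E^3 / (p_D^2).
Substituting and setting equal to 0.268 bar gives a polynomial in X; the root in (0,1) is X = 0.250.

X = 0.250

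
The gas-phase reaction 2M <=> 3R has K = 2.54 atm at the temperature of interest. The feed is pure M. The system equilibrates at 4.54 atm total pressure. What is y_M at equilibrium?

Take 1 mol M as basis and let X be its fractional conversion, so ξ = 0.5X.
Mole table: n_M = 1 − X; n_R = 1.5X.
Summing: n_T = 1 + 0.5X.
y_i = n_i/n_T, p_i = y_i·P. K = p_R^3 / (p_M^2).
Equating to 2.54 atm and solving on 0 < X < 1: X = 0.411.
Then n_M = 0.589, n_T = 1.21, so y_M = 0.489.

y_M = 0.489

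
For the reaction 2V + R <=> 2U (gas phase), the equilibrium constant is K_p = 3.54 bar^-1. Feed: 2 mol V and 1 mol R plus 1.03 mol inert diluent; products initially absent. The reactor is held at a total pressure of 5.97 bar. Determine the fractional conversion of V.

Basis: 2 mol V initially; let X = conversion of V. Extent ξ = X.
Species balance: n_V = 2 − 2X; n_R = 1 − X; n_U = 2X; n_I = 1.03 (inert).
n_T = Σnᵢ = 4.03 − X.
With p_i = (n_i/n_T)P, K_p = p_U^2 / (p_V^2 p_R).
Substituting and setting equal to 3.54 bar^-1 gives a polynomial in X; the root in (0,1) is X = 0.609.

X = 0.609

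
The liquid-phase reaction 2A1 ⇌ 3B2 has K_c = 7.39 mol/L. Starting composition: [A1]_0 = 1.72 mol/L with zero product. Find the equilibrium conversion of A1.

Let X = conversion of A1; extent ξ = 1.72X/2 mol/L.
Concentrations: [A1] = 1.72 − 1.72X; [B2] = 2.58X.
K_c = [B2]^3 / ([A1]^2).
Equating to 7.39 mol/L: the physical root is X = 0.594.

X = 0.594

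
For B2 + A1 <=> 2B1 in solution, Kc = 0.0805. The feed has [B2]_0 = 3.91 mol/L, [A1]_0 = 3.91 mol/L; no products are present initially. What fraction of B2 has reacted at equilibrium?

Let X = conversion of B2; extent ξ = 3.91·X mol/L.
Concentrations: [B2] = 3.91 − 3.91X; [A1] = 3.91 − 3.91X; [B1] = 7.82X.
Kc = [B1]^2 / ([B2] [A1]).
This equals 0.0805 at X = 0.124 (the root in 0 < X < 1).

X = 0.124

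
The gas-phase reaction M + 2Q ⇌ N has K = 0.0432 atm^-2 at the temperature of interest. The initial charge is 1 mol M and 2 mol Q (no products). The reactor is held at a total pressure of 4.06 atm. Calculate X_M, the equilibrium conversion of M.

Let X = conversion of M (basis 1 mol M); extent of reaction ξ = X.
Species balance: n_M = 1 − X; n_Q = 2 − 2X; n_N = X.
Summing: n_T = 3 − 2X.
y_i = n_i/n_T, p_i = y_i·P. K = p_N / (p_M p_Q^2).
This yields a degree-3 equation in X; solving on (0,1), X = 0.211.

X = 0.211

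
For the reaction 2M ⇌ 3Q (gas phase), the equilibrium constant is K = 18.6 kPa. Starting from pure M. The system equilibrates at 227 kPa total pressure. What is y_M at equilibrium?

y_M = 0.668

Basis: 1 mol M initially; let X = conversion of M. Extent ξ = 0.5X.
At extent ξ: n_M = 1 − X; n_Q = 1.5X.
Total moles n_T = 1 + 0.5X.
With p_i = (n_i/n_T)P, K = p_Q^3 / (p_M^2).
Substituting and setting equal to 18.6 kPa gives a polynomial in X; the root in (0,1) is X = 0.249.
Then n_M = 0.751, n_T = 1.12, so y_M = 0.668.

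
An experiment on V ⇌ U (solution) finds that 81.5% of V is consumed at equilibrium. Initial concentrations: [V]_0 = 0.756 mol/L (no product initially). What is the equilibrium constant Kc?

Kc = 4.41

Let X = conversion of V.
Concentrations: [V] = 0.756 − 0.756X; [U] = 0.756X.
At X = 0.815: [V] = 0.14, [U] = 0.616.
Kc = [U] / ([V]) = 4.41.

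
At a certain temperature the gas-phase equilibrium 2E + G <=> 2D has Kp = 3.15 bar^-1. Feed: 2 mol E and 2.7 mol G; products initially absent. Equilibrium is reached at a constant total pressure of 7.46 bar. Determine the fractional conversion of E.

X = 0.773

Take 2 mol E as basis and let X be its fractional conversion, so ξ = X.
Moles: n_E = 2 − 2X; n_G = 2.7 − X; n_D = 2X.
Summing: n_T = 4.7 − X.
With p_i = (n_i/n_T)P, Kp = p_D^2 / (p_E^2 p_G).
Equating to 3.15 bar^-1 and solving on 0 < X < 1: X = 0.773.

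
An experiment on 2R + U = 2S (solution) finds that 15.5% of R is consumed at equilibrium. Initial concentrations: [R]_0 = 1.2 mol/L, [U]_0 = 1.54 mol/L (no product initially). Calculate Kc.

Kc = 0.0233 L/mol

Let X = conversion of R.
Concentrations: [R] = 1.2 − 1.2X; [U] = 1.54 − 0.6X; [S] = 1.2X.
At X = 0.155: [R] = 1.01, [U] = 1.45, [S] = 0.186.
Kc = [S]^2 / ([R]^2 [U]) = 0.0233 L/mol.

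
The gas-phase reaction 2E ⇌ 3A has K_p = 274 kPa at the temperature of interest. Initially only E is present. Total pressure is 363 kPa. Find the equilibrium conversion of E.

Take 1 mol E as basis and let X be its fractional conversion, so ξ = 0.5X.
At extent ξ: n_E = 1 − X; n_A = 1.5X.
n_T = Σnᵢ = 1 + 0.5X.
With p_i = (n_i/n_T)P, K_p = p_A^3 / (p_E^2).
Substituting and setting equal to 274 kPa gives a polynomial in X; the root in (0,1) is X = 0.440.

X = 0.440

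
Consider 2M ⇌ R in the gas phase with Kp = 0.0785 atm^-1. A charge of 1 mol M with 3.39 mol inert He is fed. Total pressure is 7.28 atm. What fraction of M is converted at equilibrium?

Basis: 1 mol M initially; let X = conversion of M. Extent ξ = 0.5X.
Species balance: n_M = 1 − X; n_R = 0.5X; n_I = 3.39 (inert).
n_T = Σnᵢ = 4.39 − 0.5X.
Mole fractions y_i = n_i/n_T; Kp = p_R / (p_M^2) with p_i = y_i·P.
Substituting and setting equal to 0.0785 atm^-1 gives a polynomial in X; the root in (0,1) is X = 0.179.

X = 0.179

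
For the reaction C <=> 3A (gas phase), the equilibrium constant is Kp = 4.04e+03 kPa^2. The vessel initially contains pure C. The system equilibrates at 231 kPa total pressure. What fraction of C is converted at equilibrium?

Basis: 1 mol C initially; let X = conversion of C. Extent ξ = X.
Mole table: n_C = 1 − X; n_A = 3X.
Summing: n_T = 1 + 2X.
y_i = n_i/n_T, p_i = y_i·P. Kp = p_A^3 / (p_C).
This yields a degree-3 equation in X; solving on (0,1), X = 0.160.

X = 0.160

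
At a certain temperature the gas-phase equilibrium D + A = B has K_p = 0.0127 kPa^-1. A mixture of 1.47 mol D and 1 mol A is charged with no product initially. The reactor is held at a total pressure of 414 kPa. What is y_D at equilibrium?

Let X = conversion of A (basis 1 mol A); extent of reaction ξ = X.
Mole table: n_D = 1.47 − X; n_A = 1 − X; n_B = X.
n_T = Σnᵢ = 2.47 − X.
With p_i = (n_i/n_T)P, K_p = p_B / (p_D p_A).
Setting this equal to 0.0127 kPa^-1 and taking the physical root (0 < X < 1) gives X = 0.696.
Then n_D = 0.774, n_T = 1.77, so y_D = 0.436.

y_D = 0.436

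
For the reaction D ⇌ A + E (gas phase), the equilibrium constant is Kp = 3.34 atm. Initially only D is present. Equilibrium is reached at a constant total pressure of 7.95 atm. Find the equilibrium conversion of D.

X = 0.544

Basis: 1 mol D initially; let X = conversion of D. Extent ξ = X.
At extent ξ: n_D = 1 − X; n_A = X; n_E = X.
Summing: n_T = 1 + X.
Mole fractions y_i = n_i/n_T; Kp = p_A p_E / (p_D) with p_i = y_i·P.
Equating to 3.34 atm and solving on 0 < X < 1: X = 0.544.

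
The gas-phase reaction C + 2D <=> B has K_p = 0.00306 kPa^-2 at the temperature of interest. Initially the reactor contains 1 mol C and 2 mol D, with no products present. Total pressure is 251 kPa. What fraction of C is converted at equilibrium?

X = 0.879

Basis: 1 mol C initially; let X = conversion of C. Extent ξ = X.
Moles: n_C = 1 − X; n_D = 2 − 2X; n_B = X.
n_T = Σnᵢ = 3 − 2X.
With p_i = (n_i/n_T)P, K_p = p_B / (p_C p_D^2).
Setting this equal to 0.00306 kPa^-2 and taking the physical root (0 < X < 1) gives X = 0.879.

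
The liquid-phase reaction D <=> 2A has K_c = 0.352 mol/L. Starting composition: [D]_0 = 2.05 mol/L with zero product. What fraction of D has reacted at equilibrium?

X = 0.187

Let X = conversion of D; extent ξ = 2.05·X mol/L.
Concentrations: [D] = 2.05 − 2.05X; [A] = 4.1X.
K_c = [A]^2 / ([D]).
This equals 0.352 at X = 0.187 (the root in 0 < X < 1).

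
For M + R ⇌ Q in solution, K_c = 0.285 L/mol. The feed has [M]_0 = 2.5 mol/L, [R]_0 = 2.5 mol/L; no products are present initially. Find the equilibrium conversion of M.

X = 0.325

Let X = conversion of M; extent ξ = 2.5·X mol/L.
Concentrations: [M] = 2.5 − 2.5X; [R] = 2.5 − 2.5X; [Q] = 2.5X.
K_c = [Q] / ([M] [R]).
Setting equal to 0.285 and solving for X on (0,1) gives X = 0.325.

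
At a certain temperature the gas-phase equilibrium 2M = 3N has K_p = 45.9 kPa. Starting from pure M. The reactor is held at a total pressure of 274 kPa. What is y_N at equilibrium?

y_N = 0.395

Let X = conversion of M (basis 1 mol M); extent of reaction ξ = 0.5X.
Mole table: n_M = 1 − X; n_N = 1.5X.
n_T = Σnᵢ = 1 + 0.5X.
Mole fractions y_i = n_i/n_T; K_p = p_N^3 / (p_M^2) with p_i = y_i·P.
This yields a degree-3 equation in X; solving on (0,1), X = 0.303.
Then n_N = 0.454, n_T = 1.15, so y_N = 0.395.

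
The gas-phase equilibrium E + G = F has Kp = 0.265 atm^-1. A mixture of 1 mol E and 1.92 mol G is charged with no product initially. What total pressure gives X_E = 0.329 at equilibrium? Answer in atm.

Take 1 mol E as basis and let X be its fractional conversion, so ξ = X.
Species balance: n_E = 1 − X; n_G = 1.92 − X; n_F = X.
n_T = Σnᵢ = 2.92 − X.
Kp = p_F / (p_E p_G) with p_i = (n_i/n_T)·P.
At X = 0.329: the mole-fraction product g(X) = Π y_i^ν_i = 0.7985. Since Kp = g(X)·P^{-1}, P = (g/Kp)^(1/1) = (0.7985/0.265)^(1/1) = 3.01 atm.

P = 3.01 atm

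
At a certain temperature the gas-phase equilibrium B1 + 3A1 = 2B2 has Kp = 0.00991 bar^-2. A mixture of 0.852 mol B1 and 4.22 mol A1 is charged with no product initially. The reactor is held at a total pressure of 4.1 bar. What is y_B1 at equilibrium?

Basis: 0.852 mol B1 initially; let X = conversion of B1. Extent ξ = 0.852X.
Species balance: n_B1 = 0.852 − 0.852X; n_A1 = 4.22 − 2.56X; n_B2 = 1.7X.
Summing: n_T = 5.07 − 1.7X.
y_i = n_i/n_T, p_i = y_i·P. Kp = p_B2^2 / (p_B1 p_A1^3).
Substituting and setting equal to 0.00991 bar^-2 gives a polynomial in X; the root in (0,1) is X = 0.271.
Then n_B1 = 0.621, n_T = 4.61, so y_B1 = 0.135.

y_B1 = 0.135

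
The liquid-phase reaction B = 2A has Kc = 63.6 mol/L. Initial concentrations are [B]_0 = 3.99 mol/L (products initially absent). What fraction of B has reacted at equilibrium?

X = 0.828

Let X = conversion of B; extent ξ = 3.99·X mol/L.
Concentrations: [B] = 3.99 − 3.99X; [A] = 7.98X.
Kc = [A]^2 / ([B]).
Equating to 63.6 mol/L: the physical root is X = 0.828.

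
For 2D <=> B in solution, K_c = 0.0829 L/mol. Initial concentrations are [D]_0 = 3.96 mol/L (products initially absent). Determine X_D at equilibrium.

X = 0.311

Let X = conversion of D; extent ξ = 3.96X/2 mol/L.
Concentrations: [D] = 3.96 − 3.96X; [B] = 1.98X.
K_c = [B] / ([D]^2).
This equals 0.0829 at X = 0.311 (the root in 0 < X < 1).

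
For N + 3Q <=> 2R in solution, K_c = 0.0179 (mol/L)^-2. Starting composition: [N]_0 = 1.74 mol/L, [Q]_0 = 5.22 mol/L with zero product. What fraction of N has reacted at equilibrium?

Let X = conversion of N; extent ξ = 1.74·X mol/L.
Concentrations: [N] = 1.74 − 1.74X; [Q] = 5.22 − 5.22X; [R] = 3.48X.
K_c = [R]^2 / ([N] [Q]^3).
Solving K_c = 0.0179 for X ∈ (0,1): X = 0.298.

X = 0.298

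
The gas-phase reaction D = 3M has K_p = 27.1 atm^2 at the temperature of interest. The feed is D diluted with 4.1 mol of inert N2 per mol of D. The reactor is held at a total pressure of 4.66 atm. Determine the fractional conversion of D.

Let X = conversion of D (basis 1 mol D); extent of reaction ξ = X.
Species balance: n_D = 1 − X; n_M = 3X; n_I = 4.1 (inert).
Total moles n_T = 5.1 + 2X.
Mole fractions y_i = n_i/n_T; K_p = p_M^3 / (p_D) with p_i = y_i·P.
This yields a degree-3 equation in X; solving on (0,1), X = 0.773.

X = 0.773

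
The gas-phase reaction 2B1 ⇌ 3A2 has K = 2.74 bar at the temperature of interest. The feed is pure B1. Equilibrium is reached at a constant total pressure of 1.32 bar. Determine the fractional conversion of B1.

Basis: 1 mol B1 initially; let X = conversion of B1. Extent ξ = 0.5X.
Species balance: n_B1 = 1 − X; n_A2 = 1.5X.
Total moles n_T = 1 + 0.5X.
Mole fractions y_i = n_i/n_T; K = p_A2^3 / (p_B1^2) with p_i = y_i·P.
Equating to 2.74 bar and solving on 0 < X < 1: X = 0.545.

X = 0.545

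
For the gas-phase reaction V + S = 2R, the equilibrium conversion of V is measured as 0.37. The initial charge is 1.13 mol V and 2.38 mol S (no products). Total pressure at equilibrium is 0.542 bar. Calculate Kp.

Basis: 1.13 mol V initially; let X = conversion of V. Extent ξ = 1.13X.
At extent ξ: n_V = 1.13 − 1.13X; n_S = 2.38 − 1.13X; n_R = 2.26X.
n_T stays at 3.51 (no change in mole number).
At X = 0.37: n_V = 0.712, n_S = 1.96, n_R = 0.836, n_T = 3.51.
p_i = (n_i/n_T)·P. Kp = p_R^2 / (p_V p_S) = 0.501.

Kp = 0.501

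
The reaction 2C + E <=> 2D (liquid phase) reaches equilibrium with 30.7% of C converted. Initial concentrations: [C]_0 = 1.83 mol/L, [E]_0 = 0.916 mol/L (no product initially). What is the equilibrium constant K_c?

K_c = 0.309 L/mol

Let X = conversion of C.
Concentrations: [C] = 1.83 − 1.83X; [E] = 0.916 − 0.915X; [D] = 1.83X.
At X = 0.307: [C] = 1.27, [E] = 0.635, [D] = 0.562.
K_c = [D]^2 / ([C]^2 [E]) = 0.309 L/mol.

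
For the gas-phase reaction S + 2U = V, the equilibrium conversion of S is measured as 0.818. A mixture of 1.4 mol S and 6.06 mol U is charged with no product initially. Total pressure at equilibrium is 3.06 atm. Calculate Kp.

Kp = 0.903 atm^-2

Take 1.4 mol S as basis and let X be its fractional conversion, so ξ = 1.4X.
Mole table: n_S = 1.4 − 1.4X; n_U = 6.06 − 2.8X; n_V = 1.4X.
n_T = Σnᵢ = 7.46 − 2.8X.
At X = 0.818: n_S = 0.255, n_U = 3.77, n_V = 1.15, n_T = 5.17.
p_i = (n_i/n_T)·P. Kp = p_V / (p_S p_U^2) = 0.903 atm^-2.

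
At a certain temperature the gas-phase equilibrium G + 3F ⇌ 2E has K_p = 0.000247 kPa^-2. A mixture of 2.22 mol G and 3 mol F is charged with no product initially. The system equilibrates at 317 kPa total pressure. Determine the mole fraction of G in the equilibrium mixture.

y_G = 0.398

Let X = conversion of F (basis 3 mol F); extent of reaction ξ = X.
Moles: n_G = 2.22 − X; n_F = 3 − 3X; n_E = 2X.
Summing: n_T = 5.22 − 2X.
y_i = n_i/n_T, p_i = y_i·P. K_p = p_E^2 / (p_G p_F^3).
Substituting and setting equal to 0.000247 kPa^-2 gives a polynomial in X; the root in (0,1) is X = 0.697.
Then n_G = 1.52, n_T = 3.83, so y_G = 0.398.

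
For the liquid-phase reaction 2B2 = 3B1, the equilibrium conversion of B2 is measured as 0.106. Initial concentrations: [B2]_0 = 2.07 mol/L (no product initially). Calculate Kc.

Let X = conversion of B2.
Concentrations: [B2] = 2.07 − 2.07X; [B1] = 3.1X.
At X = 0.106: [B2] = 1.85, [B1] = 0.329.
Kc = [B1]^3 / ([B2]^2) = 0.0104 mol/L.

Kc = 0.0104 mol/L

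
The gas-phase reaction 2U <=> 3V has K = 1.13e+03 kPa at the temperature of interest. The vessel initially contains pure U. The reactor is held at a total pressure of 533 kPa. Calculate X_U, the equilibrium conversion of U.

Basis: 1 mol U initially; let X = conversion of U. Extent ξ = 0.5X.
Mole table: n_U = 1 − X; n_V = 1.5X.
n_T = Σnᵢ = 1 + 0.5X.
Mole fractions y_i = n_i/n_T; K = p_V^3 / (p_U^2) with p_i = y_i·P.
This yields a degree-3 equation in X; solving on (0,1), X = 0.547.

X = 0.547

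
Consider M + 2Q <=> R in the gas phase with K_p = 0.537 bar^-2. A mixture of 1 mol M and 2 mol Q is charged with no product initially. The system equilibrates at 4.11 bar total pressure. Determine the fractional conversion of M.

X = 0.625

Take 1 mol M as basis and let X be its fractional conversion, so ξ = X.
At extent ξ: n_M = 1 − X; n_Q = 2 − 2X; n_R = X.
Total moles n_T = 3 − 2X.
With p_i = (n_i/n_T)P, K_p = p_R / (p_M p_Q^2).
Equating to 0.537 bar^-2 and solving on 0 < X < 1: X = 0.625.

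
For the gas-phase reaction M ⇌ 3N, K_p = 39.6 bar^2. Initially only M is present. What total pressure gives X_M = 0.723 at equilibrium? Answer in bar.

Basis: 1 mol M initially; let X = conversion of M. Extent ξ = X.
At extent ξ: n_M = 1 − X; n_N = 3X.
n_T = Σnᵢ = 1 + 2X.
K_p = p_N^3 / (p_M) with p_i = (n_i/n_T)·P.
At X = 0.723: the mole-fraction product g(X) = Π y_i^ν_i = 6.157. Since K_p = g(X)·P^{2}, P = (K_p/g)^(1/2) = (39.6/6.157)^(1/2) = 2.54 bar.

P = 2.54 bar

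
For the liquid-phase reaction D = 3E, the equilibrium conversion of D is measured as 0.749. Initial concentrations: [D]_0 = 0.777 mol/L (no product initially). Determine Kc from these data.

Kc = 27.3 (mol/L)^2

Let X = conversion of D.
Concentrations: [D] = 0.777 − 0.777X; [E] = 2.33X.
At X = 0.749: [D] = 0.195, [E] = 1.75.
Kc = [E]^3 / ([D]) = 27.3 (mol/L)^2.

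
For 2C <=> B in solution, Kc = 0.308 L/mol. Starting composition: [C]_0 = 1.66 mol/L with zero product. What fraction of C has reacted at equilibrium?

Let X = conversion of C; extent ξ = 1.66X/2 mol/L.
Concentrations: [C] = 1.66 − 1.66X; [B] = 0.83X.
Kc = [B] / ([C]^2).
This equals 0.308 at X = 0.386 (the root in 0 < X < 1).

X = 0.386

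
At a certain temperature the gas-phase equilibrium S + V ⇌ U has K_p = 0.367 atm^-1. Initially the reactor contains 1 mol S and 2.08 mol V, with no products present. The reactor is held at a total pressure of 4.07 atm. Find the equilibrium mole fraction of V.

Take 1 mol S as basis and let X be its fractional conversion, so ξ = X.
Moles: n_S = 1 − X; n_V = 2.08 − X; n_U = X.
Summing: n_T = 3.08 − X.
Mole fractions y_i = n_i/n_T; K_p = p_U / (p_S p_V) with p_i = y_i·P.
Substituting and setting equal to 0.367 atm^-1 gives a polynomial in X; the root in (0,1) is X = 0.479.
Then n_V = 1.6, n_T = 2.6, so y_V = 0.616.

y_V = 0.616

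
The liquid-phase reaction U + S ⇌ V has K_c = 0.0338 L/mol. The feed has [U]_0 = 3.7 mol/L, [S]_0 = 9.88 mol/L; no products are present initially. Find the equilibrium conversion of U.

X = 0.234

Let X = conversion of U; extent ξ = 3.7·X mol/L.
Concentrations: [U] = 3.7 − 3.7X; [S] = 9.88 − 3.7X; [V] = 3.7X.
K_c = [V] / ([U] [S]).
Solving K_c = 0.0338 for X ∈ (0,1): X = 0.234.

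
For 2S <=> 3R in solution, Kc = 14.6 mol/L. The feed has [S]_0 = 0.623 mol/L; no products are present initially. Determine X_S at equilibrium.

Let X = conversion of S; extent ξ = 0.623X/2 mol/L.
Concentrations: [S] = 0.623 − 0.623X; [R] = 0.934X.
Kc = [R]^3 / ([S]^2).
This equals 14.6 at X = 0.752 (the root in 0 < X < 1).

X = 0.752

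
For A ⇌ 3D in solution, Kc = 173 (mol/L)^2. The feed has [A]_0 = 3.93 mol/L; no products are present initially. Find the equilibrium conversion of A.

Let X = conversion of A; extent ξ = 3.93·X mol/L.
Concentrations: [A] = 3.93 − 3.93X; [D] = 11.8X.
Kc = [D]^3 / ([A]).
Equating to 173 (mol/L)^2: the physical root is X = 0.565.

X = 0.565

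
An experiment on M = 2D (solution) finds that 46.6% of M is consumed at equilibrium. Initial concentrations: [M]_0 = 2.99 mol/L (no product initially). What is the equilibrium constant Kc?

Kc = 4.86 mol/L

Let X = conversion of M.
Concentrations: [M] = 2.99 − 2.99X; [D] = 5.98X.
At X = 0.466: [M] = 1.6, [D] = 2.79.
Kc = [D]^2 / ([M]) = 4.86 mol/L.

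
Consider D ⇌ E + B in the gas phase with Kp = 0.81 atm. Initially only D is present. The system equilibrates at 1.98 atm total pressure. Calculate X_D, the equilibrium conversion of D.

X = 0.539

Take 1 mol D as basis and let X be its fractional conversion, so ξ = X.
At extent ξ: n_D = 1 − X; n_E = X; n_B = X.
Total moles n_T = 1 + X.
y_i = n_i/n_T, p_i = y_i·P. Kp = p_E p_B / (p_D).
Substituting and setting equal to 0.81 atm gives a polynomial in X; the root in (0,1) is X = 0.539.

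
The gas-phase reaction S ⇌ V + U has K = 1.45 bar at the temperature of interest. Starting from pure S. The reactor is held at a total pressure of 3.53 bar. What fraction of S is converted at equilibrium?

X = 0.540

Take 1 mol S as basis and let X be its fractional conversion, so ξ = X.
Species balance: n_S = 1 − X; n_V = X; n_U = X.
Total moles n_T = 1 + X.
y_i = n_i/n_T, p_i = y_i·P. K = p_V p_U / (p_S).
This yields a degree-2 equation in X; solving on (0,1), X = 0.540.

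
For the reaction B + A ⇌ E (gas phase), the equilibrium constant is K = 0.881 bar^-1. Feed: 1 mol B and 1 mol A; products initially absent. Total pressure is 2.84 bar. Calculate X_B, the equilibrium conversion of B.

Basis: 1 mol B initially; let X = conversion of B. Extent ξ = X.
At extent ξ: n_B = 1 − X; n_A = 1 − X; n_E = X.
n_T = Σnᵢ = 2 − X.
y_i = n_i/n_T, p_i = y_i·P. K = p_E / (p_B p_A).
This yields a degree-2 equation in X; solving on (0,1), X = 0.466.

X = 0.466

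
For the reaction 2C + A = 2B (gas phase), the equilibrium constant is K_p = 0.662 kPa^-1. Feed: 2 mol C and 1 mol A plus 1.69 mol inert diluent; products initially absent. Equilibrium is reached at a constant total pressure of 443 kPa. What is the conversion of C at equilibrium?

Take 2 mol C as basis and let X be its fractional conversion, so ξ = X.
At extent ξ: n_C = 2 − 2X; n_A = 1 − X; n_B = 2X; n_I = 1.69 (inert).
Summing: n_T = 4.69 − X.
With p_i = (n_i/n_T)P, K_p = p_B^2 / (p_C^2 p_A).
Equating to 0.662 kPa^-1 and solving on 0 < X < 1: X = 0.797.

X = 0.797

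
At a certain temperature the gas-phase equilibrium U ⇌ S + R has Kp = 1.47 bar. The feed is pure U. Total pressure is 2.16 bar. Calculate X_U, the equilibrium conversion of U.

Take 1 mol U as basis and let X be its fractional conversion, so ξ = X.
Species balance: n_U = 1 − X; n_S = X; n_R = X.
Total moles n_T = 1 + X.
Mole fractions y_i = n_i/n_T; Kp = p_S p_R / (p_U) with p_i = y_i·P.
This yields a degree-2 equation in X; solving on (0,1), X = 0.636.

X = 0.636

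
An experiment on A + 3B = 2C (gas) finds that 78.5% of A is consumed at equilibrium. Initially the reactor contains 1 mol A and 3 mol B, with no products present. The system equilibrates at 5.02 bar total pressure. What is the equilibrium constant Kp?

Basis: 1 mol A initially; let X = conversion of A. Extent ξ = X.
Moles: n_A = 1 − X; n_B = 3 − 3X; n_C = 2X.
Summing: n_T = 4 − 2X.
At X = 0.785: n_A = 0.215, n_B = 0.645, n_C = 1.57, n_T = 2.43.
p_i = (n_i/n_T)·P. Kp = p_C^2 / (p_A p_B^3) = 10 bar^-2.

Kp = 10 bar^-2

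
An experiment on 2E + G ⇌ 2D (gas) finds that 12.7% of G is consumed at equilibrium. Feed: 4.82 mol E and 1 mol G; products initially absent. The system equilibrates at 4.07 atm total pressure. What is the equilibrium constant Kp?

Let X = conversion of G (basis 1 mol G); extent of reaction ξ = X.
Mole table: n_E = 4.82 − 2X; n_G = 1 − X; n_D = 2X.
Total moles n_T = 5.82 − X.
At X = 0.127: n_E = 4.57, n_G = 0.873, n_D = 0.254, n_T = 5.69.
p_i = (n_i/n_T)·P. Kp = p_D^2 / (p_E^2 p_G) = 0.00496 atm^-1.

Kp = 0.00496 atm^-1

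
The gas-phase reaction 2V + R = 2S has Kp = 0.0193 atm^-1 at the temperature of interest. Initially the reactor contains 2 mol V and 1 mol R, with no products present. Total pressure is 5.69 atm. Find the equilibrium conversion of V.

X = 0.153

Take 2 mol V as basis and let X be its fractional conversion, so ξ = X.
Moles: n_V = 2 − 2X; n_R = 1 − X; n_S = 2X.
Summing: n_T = 3 − X.
y_i = n_i/n_T, p_i = y_i·P. Kp = p_S^2 / (p_V^2 p_R).
Substituting and setting equal to 0.0193 atm^-1 gives a polynomial in X; the root in (0,1) is X = 0.153.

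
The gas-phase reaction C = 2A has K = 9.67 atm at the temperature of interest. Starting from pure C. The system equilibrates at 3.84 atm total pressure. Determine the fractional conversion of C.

X = 0.622

Take 1 mol C as basis and let X be its fractional conversion, so ξ = X.
At extent ξ: n_C = 1 − X; n_A = 2X.
n_T = Σnᵢ = 1 + X.
y_i = n_i/n_T, p_i = y_i·P. K = p_A^2 / (p_C).
Substituting and setting equal to 9.67 atm gives a polynomial in X; the root in (0,1) is X = 0.622.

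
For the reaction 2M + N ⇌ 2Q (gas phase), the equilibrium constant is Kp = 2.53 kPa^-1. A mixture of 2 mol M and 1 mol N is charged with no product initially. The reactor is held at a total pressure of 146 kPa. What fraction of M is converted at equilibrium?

X = 0.840

Let X = conversion of M (basis 2 mol M); extent of reaction ξ = X.
Moles: n_M = 2 − 2X; n_N = 1 − X; n_Q = 2X.
Total moles n_T = 3 − X.
With p_i = (n_i/n_T)P, Kp = p_Q^2 / (p_M^2 p_N).
Setting this equal to 2.53 kPa^-1 and taking the physical root (0 < X < 1) gives X = 0.840.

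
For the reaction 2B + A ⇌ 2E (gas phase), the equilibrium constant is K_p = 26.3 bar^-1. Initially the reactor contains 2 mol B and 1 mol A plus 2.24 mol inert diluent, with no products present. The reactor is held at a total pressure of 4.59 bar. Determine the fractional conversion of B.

Let X = conversion of B (basis 2 mol B); extent of reaction ξ = X.
Mole table: n_B = 2 − 2X; n_A = 1 − X; n_E = 2X; n_I = 2.24 (inert).
Summing: n_T = 5.24 − X.
Mole fractions y_i = n_i/n_T; K_p = p_E^2 / (p_B^2 p_A) with p_i = y_i·P.
This yields a degree-3 equation in X; solving on (0,1), X = 0.729.

X = 0.729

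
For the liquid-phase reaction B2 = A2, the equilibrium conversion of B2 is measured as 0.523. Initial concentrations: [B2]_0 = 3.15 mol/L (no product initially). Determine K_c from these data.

Let X = conversion of B2.
Concentrations: [B2] = 3.15 − 3.15X; [A2] = 3.15X.
At X = 0.523: [B2] = 1.5, [A2] = 1.65.
K_c = [A2] / ([B2]) = 1.1.

K_c = 1.1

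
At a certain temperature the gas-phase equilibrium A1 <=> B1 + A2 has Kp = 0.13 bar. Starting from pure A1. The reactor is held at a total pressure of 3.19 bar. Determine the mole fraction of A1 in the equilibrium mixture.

y_A1 = 0.670

Let X = conversion of A1 (basis 1 mol A1); extent of reaction ξ = X.
Moles: n_A1 = 1 − X; n_B1 = X; n_A2 = X.
Total moles n_T = 1 + X.
Mole fractions y_i = n_i/n_T; Kp = p_B1 p_A2 / (p_A1) with p_i = y_i·P.
Equating to 0.13 bar and solving on 0 < X < 1: X = 0.198.
Then n_A1 = 0.802, n_T = 1.2, so y_A1 = 0.670.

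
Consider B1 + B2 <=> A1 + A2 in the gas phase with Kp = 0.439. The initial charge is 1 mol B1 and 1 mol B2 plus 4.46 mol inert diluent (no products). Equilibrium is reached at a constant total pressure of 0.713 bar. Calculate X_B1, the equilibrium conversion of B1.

Basis: 1 mol B1 initially; let X = conversion of B1. Extent ξ = X.
Mole table: n_B1 = 1 − X; n_B2 = 1 − X; n_A1 = X; n_A2 = X; n_I = 4.46 (inert).
Total moles n_T = 6.46 (Δν = 0, constant).
Mole fractions y_i = n_i/n_T; Kp = p_A1 p_A2 / (p_B1 p_B2) with p_i = y_i·P.
Substituting and setting equal to 0.439 gives a polynomial in X; the root in (0,1) is X = 0.399.

X = 0.399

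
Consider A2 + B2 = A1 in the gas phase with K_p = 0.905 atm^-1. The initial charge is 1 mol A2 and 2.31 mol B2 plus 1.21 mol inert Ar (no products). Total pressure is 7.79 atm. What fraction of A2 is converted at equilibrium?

X = 0.745

Take 1 mol A2 as basis and let X be its fractional conversion, so ξ = X.
At extent ξ: n_A2 = 1 − X; n_B2 = 2.31 − X; n_A1 = X; n_I = 1.21 (inert).
Total moles n_T = 4.52 − X.
Mole fractions y_i = n_i/n_T; K_p = p_A1 / (p_A2 p_B2) with p_i = y_i·P.
Equating to 0.905 atm^-1 and solving on 0 < X < 1: X = 0.745.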